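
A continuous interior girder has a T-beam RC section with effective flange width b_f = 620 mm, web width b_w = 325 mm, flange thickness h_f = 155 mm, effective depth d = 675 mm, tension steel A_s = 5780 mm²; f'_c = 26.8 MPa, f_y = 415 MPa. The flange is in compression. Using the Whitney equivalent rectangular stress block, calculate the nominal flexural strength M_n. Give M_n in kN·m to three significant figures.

M_n ≈ 1410 kN·m

Tension: T = A_s f_y = 5780 × 415 = 2398700 N.
Try a within the flange: a = T/(0.85 f'_c b_f) = 2398700/(0.85 × 26.8 × 620) = 169.84 mm.
a = 169.84 > h_f = 155 mm: the block extends into the web. Split into flange-overhang and web parts.
C_f = 0.85 f'_c (b_f − b_w) h_f = 0.85 × 26.8 × (620 − 325) × 155 = 1041616 N.
Remaining web compression depth: a_w = (T − C_f)/(0.85 f'_c b_w) = (2398700 − 1041616)/(0.85 × 26.8 × 325) = 183.30 mm.
M_n = C_f(d − h_f/2) + (T − C_f)(d − a_w/2) = 1041616 × (675 − 77.5) + 1357084 × (675 − 91.65) = 622.37 + 791.65 = 1414.02 × 10⁶ N·mm.
M_n = 1414.02 kN·m.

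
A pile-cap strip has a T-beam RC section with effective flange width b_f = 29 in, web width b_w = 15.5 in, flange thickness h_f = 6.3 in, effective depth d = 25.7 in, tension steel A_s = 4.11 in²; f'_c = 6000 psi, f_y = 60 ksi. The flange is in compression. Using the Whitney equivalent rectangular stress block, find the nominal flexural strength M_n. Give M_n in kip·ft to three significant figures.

M_n ≈ 511 kip·ft

Tension: T = A_s f_y = 4.11 × 60 = 246.6 kips.
Try a within the flange: a = T/(0.85 f'_c b_f) = 246.6/(0.85 × 6 × 29) = 1.667 in.
Since a = 1.667 ≤ h_f = 6.3 in, the stress block lies entirely in the flange; analyse as a rectangular beam of width b_f.
M_n = T(d − a/2) = 246.6 × (25.7 − 0.8335) = 6132.1 kip·in.
M_n = 6132.1/12 = 511.01 kip·ft.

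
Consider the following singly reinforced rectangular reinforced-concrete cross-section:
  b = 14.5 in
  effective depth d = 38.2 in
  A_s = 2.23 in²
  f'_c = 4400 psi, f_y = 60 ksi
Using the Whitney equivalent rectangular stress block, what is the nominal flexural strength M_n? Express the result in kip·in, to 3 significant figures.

T = A_s f_y = 2.23 × 60 = 133.8 kips.
a = T/(0.85 f'_c b) = 133.8/(0.85 × 4.4 × 14.5) = 2.467 in.
M_n = T(d − a/2) = 133.8 × (38.2 − 1.2335) = 4946.1 kip·in.

M_n ≈ 4950 kip·in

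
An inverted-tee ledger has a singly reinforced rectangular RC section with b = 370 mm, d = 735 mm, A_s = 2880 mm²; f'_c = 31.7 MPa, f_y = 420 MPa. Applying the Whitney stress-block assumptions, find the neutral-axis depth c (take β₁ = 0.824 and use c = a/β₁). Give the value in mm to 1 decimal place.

T = A_s f_y = 2880 × 420 = 1209600 N = 1209.6 kN.
Setting C = 0.85 f'_c a b equal to T: a = 1209600/(0.85 × 31.7 × 370) = 121.328 mm.
With β₁ = 0.824, c = a/β₁ = 121.328/0.824 = 147.2 mm.

c ≈ 147.2 mm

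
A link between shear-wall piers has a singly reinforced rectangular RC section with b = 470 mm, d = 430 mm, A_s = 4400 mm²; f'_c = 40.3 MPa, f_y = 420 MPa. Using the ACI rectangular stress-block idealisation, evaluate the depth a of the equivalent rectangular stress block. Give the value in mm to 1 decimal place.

T = A_s f_y = 4400 × 420 = 1848000 N = 1848 kN.
Setting C = 0.85 f'_c a b equal to T: a = 1848000/(0.85 × 40.3 × 470) = 114.8 mm.

a ≈ 114.8 mm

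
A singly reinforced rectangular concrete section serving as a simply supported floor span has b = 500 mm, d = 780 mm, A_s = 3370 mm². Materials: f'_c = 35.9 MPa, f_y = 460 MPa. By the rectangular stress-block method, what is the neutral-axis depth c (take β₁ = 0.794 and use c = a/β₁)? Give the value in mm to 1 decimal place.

c ≈ 128.0 mm

T = A_s f_y = 3370 × 460 = 1550200 N = 1550.2 kN.
Setting C = 0.85 f'_c a b equal to T: a = 1550200/(0.85 × 35.9 × 500) = 101.602 mm.
With β₁ = 0.794, c = a/β₁ = 101.602/0.794 = 128.0 mm.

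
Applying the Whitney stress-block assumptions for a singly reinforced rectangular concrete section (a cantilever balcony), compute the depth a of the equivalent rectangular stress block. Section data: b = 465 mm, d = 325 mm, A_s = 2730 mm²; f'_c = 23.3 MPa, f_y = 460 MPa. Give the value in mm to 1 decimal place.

a ≈ 136.4 mm

T = A_s f_y = 2730 × 460 = 1255800 N = 1255.8 kN.
Setting C = 0.85 f'_c a b equal to T: a = 1255800/(0.85 × 23.3 × 465) = 136.4 mm.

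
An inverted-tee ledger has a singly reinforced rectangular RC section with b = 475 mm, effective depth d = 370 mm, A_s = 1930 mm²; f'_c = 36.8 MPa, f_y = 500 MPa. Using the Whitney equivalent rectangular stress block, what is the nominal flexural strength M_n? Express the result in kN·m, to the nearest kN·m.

T = A_s f_y = 1930 × 500 = 965000 N = 965 kN.
From C = T: a = T/(0.85 f'_c b) = 965000/(0.85 × 36.8 × 475) = 64.95 mm.
M_n = T(d − a/2) = 965 kN × (370 − 32.475) mm = 325.71 kN·m.

M_n ≈ 326 kN·m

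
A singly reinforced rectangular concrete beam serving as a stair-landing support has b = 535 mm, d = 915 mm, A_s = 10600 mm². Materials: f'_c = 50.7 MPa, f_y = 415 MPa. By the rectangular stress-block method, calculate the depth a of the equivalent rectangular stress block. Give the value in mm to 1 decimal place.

a ≈ 190.8 mm

T = A_s f_y = 10600 × 415 = 4399000 N = 4399 kN.
Setting C = 0.85 f'_c a b equal to T: a = 4399000/(0.85 × 50.7 × 535) = 190.8 mm.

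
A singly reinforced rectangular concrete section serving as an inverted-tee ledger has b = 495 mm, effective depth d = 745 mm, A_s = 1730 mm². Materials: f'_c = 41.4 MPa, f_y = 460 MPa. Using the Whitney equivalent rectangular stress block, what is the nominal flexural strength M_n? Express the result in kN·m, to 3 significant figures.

M_n ≈ 575 kN·m

T = A_s f_y = 1730 × 460 = 795800 N = 795.8 kN.
From C = T: a = T/(0.85 f'_c b) = 795800/(0.85 × 41.4 × 495) = 45.69 mm.
M_n = T(d − a/2) = 795.8 kN × (745 − 22.845) mm = 574.69 kN·m.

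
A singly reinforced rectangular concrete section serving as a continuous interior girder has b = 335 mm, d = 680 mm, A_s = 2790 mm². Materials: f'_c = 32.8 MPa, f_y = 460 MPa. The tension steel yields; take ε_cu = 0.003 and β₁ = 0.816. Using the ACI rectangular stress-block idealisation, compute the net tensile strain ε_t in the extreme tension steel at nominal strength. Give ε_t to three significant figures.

a = A_s f_y/(0.85 f'_c b) = 137.41 mm.
β₁ = 0.816, so c = a/β₁ = 137.41/0.816 = 168.39 mm.
From the linear strain diagram with ε_cu = 0.003: ε_t = 0.003 (d − c)/c = 0.003 × (680 − 168.39)/168.39 = 0.00911.
Since ε_t ≥ 0.005, the section is tension-controlled.

ε_t ≈ 0.00911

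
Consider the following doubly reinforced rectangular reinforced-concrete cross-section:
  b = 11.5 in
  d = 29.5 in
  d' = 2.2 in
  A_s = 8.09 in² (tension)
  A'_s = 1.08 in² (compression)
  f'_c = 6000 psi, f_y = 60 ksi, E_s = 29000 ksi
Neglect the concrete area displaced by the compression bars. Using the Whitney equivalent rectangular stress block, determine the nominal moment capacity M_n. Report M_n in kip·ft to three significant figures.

Assume both steels yield.
a = (A_s − A'_s) f_y/(0.85 f'_c b) = (8.09 − 1.08) × 60/(0.85 × 6 × 11.5) = 7.171 in.
c = a/β₁ = 7.171/0.75 = 9.561 in; ε'_s = 0.003(c − d')/c = 0.0023 ≥ ε_y = 0.0021, so the compression steel yields.
M_n = (A_s − A'_s) f_y (d − a/2) + A'_s f_y (d − d') = 420.6 × (29.5 − 3.5855) + 64.8 × (29.5 − 2.2) = 10899.6 + 1769.0 = 12668.6 kip·in = 12668.6/12 = 1055.72 kip·ft.

M_n ≈ 1060 kip·ft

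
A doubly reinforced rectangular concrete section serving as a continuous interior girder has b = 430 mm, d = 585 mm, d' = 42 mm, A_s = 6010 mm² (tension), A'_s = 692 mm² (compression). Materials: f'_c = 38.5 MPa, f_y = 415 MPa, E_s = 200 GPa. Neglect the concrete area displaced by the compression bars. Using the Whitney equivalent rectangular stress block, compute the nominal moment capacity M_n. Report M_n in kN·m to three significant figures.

Assume both tension and compression steel yield.
Net tension couple steel: A_s − A'_s = 5318 mm².
a = (A_s − A'_s) f_y / (0.85 f'_c b) = 2206970/(0.85 × 38.5 × 430) = 156.84 mm.
c = a/β₁ = 156.84/0.775 = 202.37 mm; ε'_s = 0.003(c − d')/c = 0.0024 ≥ f_y/E_s = 0.0021, so compression steel does yield.
M_n = (A_s − A'_s) f_y (d − a/2) + A'_s f_y (d − d') = [2206970 × (585 − 78.42) + 287180 × (585 − 42)] × 10⁻⁶ = 1118.01 + 155.94 = 1273.95 kN·m.

M_n ≈ 1270 kN·m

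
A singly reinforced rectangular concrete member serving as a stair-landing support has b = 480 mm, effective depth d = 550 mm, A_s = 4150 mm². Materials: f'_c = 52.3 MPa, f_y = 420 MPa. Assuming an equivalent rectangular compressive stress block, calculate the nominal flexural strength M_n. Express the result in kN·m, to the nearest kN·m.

T = A_s f_y = 4150 × 420 = 1743000 N = 1743 kN.
From C = T: a = T/(0.85 f'_c b) = 1743000/(0.85 × 52.3 × 480) = 81.68 mm.
M_n = T(d − a/2) = 1743 kN × (550 − 40.84) mm = 887.47 kN·m.

M_n ≈ 887 kN·m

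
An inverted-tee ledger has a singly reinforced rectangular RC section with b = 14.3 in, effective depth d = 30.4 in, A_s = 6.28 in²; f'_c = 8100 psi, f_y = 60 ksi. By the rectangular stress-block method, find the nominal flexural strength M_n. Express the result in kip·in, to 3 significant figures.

T = A_s f_y = 6.28 × 60 = 376.8 kips.
a = T/(0.85 f'_c b) = 376.8/(0.85 × 8.1 × 14.3) = 3.827 in.
M_n = T(d − a/2) = 376.8 × (30.4 − 1.9135) = 10733.7 kip·in.

M_n ≈ 10700 kip·in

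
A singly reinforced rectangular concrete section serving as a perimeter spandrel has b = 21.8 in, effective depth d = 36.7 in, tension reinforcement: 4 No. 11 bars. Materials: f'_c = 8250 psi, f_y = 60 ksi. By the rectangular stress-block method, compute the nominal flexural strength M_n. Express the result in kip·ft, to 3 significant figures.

M_n ≈ 1110 kip·ft

A_s = 4 × 1.56 = 6.24 in².
T = A_s f_y = 6.24 × 60 = 374.4 kips.
a = T/(0.85 f'_c b) = 374.4/(0.85 × 8.25 × 21.8) = 2.449 in.
M_n = T(d − a/2) = 374.4 × (36.7 − 1.2245) = 13282.0 kip·in = 13282.0/12 = 1106.83 kip·ft.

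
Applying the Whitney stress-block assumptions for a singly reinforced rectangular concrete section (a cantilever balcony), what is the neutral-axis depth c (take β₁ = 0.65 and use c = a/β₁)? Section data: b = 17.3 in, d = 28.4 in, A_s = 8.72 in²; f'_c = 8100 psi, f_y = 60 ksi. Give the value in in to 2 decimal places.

T = A_s f_y = 8.72 × 60 = 523.2 kips.
a = T/(0.85 f'_c b) = 523.2/(0.85 × 8.1 × 17.3) = 4.3926 in.
With β₁ = 0.65, c = a/β₁ = 4.3926/0.65 = 6.76 in.

c ≈ 6.76 in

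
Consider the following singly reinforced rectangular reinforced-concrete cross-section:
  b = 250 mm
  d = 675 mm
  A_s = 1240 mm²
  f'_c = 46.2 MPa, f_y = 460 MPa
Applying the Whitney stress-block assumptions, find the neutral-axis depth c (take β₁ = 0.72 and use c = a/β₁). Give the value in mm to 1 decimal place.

c ≈ 80.7 mm

T = A_s f_y = 1240 × 460 = 570400 N = 570.4 kN.
Setting C = 0.85 f'_c a b equal to T: a = 570400/(0.85 × 46.2 × 250) = 58.100 mm.
With β₁ = 0.72, c = a/β₁ = 58.100/0.72 = 80.7 mm.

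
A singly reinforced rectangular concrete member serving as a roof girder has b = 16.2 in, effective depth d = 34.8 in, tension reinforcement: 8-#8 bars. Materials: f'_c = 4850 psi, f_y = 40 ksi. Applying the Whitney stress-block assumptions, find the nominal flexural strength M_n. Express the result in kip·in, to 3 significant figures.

A_s = 8 × 0.79 = 6.32 in².
T = A_s f_y = 6.32 × 40 = 252.8 kips.
a = T/(0.85 f'_c b) = 252.8/(0.85 × 4.85 × 16.2) = 3.785 in.
M_n = T(d − a/2) = 252.8 × (34.8 − 1.8925) = 8319.0 kip·in.

M_n ≈ 8320 kip·in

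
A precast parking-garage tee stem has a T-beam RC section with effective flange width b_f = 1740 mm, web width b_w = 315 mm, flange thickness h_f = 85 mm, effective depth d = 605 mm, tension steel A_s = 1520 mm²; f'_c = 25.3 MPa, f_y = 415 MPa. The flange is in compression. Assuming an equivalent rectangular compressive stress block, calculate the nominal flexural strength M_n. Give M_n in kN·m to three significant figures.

Tension: T = A_s f_y = 1520 × 415 = 630800 N.
Try a within the flange: a = T/(0.85 f'_c b_f) = 630800/(0.85 × 25.3 × 1740) = 16.86 mm.
Since a = 16.86 ≤ h_f = 85 mm, the stress block lies entirely in the flange; analyse as a rectangular beam of width b_f.
M_n = T(d − a/2) = 630800 × (605 − 8.43) = 376.32 × 10⁶ N·mm.
M_n = 376.32 kN·m.

M_n ≈ 376 kN·m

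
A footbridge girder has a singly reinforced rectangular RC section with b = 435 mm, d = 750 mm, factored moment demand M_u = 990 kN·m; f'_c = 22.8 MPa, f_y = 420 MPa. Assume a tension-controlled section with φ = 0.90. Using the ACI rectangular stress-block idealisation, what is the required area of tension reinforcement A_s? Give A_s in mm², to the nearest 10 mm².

A_s ≈ 4030 mm²

M_n = M_u/φ = 990/0.90 = 1100 kN·m.
With M_n = 0.85 f'_c a b (d − a/2), solve the quadratic for a:
a = d − √(d² − 2M_n/(0.85 f'_c b)) = 750 − √(750² − 2 × 1100×10⁶/(0.85 × 22.8 × 435)) = 200.88 mm.
A_s = 0.85 f'_c a b / f_y = 0.85 × 22.8 × 200.88 × 435 / 420 = 4032.1 mm².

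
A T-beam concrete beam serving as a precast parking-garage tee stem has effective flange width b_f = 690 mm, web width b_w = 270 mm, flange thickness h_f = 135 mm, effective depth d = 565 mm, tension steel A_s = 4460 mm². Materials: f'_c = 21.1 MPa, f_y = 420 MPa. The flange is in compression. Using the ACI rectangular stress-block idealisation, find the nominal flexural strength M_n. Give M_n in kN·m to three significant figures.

M_n ≈ 914 kN·m

Tension: T = A_s f_y = 4460 × 420 = 1873200 N.
Try a within the flange: a = T/(0.85 f'_c b_f) = 1873200/(0.85 × 21.1 × 690) = 151.37 mm.
a = 151.37 > h_f = 135 mm: the block extends into the web. Split into flange-overhang and web parts.
C_f = 0.85 f'_c (b_f − b_w) h_f = 0.85 × 21.1 × (690 − 270) × 135 = 1016915 N.
Remaining web compression depth: a_w = (T − C_f)/(0.85 f'_c b_w) = (1873200 − 1016915)/(0.85 × 21.1 × 270) = 176.83 mm.
M_n = C_f(d − h_f/2) + (T − C_f)(d − a_w/2) = 1016915 × (565 − 67.5) + 856285 × (565 − 88.415) = 505.92 + 408.09 = 914.01 × 10⁶ N·mm.
M_n = 914.01 kN·m.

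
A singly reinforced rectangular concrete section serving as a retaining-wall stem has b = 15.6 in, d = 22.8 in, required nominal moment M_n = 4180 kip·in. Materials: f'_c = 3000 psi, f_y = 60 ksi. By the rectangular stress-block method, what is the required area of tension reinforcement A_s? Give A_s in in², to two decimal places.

A_s ≈ 3.45 in²

From M_n = 0.85 f'_c a b (d − a/2):
a = d − √(d² − 2M_n/(0.85 f'_c b)) = 22.8 − √(22.8² − 2 × 4180/(0.85 × 3 × 15.6)) = 5.202 in.
A_s = 0.85 f'_c a b / f_y = 0.85 × 3 × 5.202 × 15.6 / 60 = 3.449 in².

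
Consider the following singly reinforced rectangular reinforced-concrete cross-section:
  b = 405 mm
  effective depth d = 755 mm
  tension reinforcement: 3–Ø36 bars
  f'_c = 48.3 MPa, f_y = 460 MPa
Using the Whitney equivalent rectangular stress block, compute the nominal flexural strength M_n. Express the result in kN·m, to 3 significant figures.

M_n ≈ 1000 kN·m

A_s = 3 × 1018 = 3054 mm².
T = A_s f_y = 3054 × 460 = 1404840 N = 1404.84 kN.
From C = T: a = T/(0.85 f'_c b) = 1404840/(0.85 × 48.3 × 405) = 84.49 mm.
M_n = T(d − a/2) = 1404.84 kN × (755 − 42.245) mm = 1001.31 kN·m.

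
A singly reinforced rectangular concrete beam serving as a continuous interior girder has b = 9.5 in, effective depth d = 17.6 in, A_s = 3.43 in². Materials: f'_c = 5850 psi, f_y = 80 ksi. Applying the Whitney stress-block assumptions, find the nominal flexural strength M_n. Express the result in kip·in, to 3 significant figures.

M_n ≈ 4030 kip·in

T = A_s f_y = 3.43 × 80 = 274.4 kips.
a = T/(0.85 f'_c b) = 274.4/(0.85 × 5.85 × 9.5) = 5.809 in.
M_n = T(d − a/2) = 274.4 × (17.6 − 2.9045) = 4032.4 kip·in.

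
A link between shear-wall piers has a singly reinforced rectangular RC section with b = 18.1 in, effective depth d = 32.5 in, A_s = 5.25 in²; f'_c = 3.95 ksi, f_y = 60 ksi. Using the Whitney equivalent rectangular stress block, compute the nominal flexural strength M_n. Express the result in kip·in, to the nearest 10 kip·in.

M_n ≈ 9420 kip·in

T = A_s f_y = 5.25 × 60 = 315 kips.
a = T/(0.85 f'_c b) = 315/(0.85 × 3.95 × 18.1) = 5.183 in.
M_n = T(d − a/2) = 315 × (32.5 − 2.5915) = 9421.2 kip·in.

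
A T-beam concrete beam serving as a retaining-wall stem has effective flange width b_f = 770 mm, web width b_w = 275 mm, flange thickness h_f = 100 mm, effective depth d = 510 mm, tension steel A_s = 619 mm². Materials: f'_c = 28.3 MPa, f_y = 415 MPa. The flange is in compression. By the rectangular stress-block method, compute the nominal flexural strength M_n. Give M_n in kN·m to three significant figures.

Tension: T = A_s f_y = 619 × 415 = 256885 N.
Try a within the flange: a = T/(0.85 f'_c b_f) = 256885/(0.85 × 28.3 × 770) = 13.87 mm.
Since a = 13.87 ≤ h_f = 100 mm, the stress block lies entirely in the flange; analyse as a rectangular beam of width b_f.
M_n = T(d − a/2) = 256885 × (510 − 6.935) = 129.23 × 10⁶ N·mm.
M_n = 129.23 kN·m.

M_n ≈ 129 kN·m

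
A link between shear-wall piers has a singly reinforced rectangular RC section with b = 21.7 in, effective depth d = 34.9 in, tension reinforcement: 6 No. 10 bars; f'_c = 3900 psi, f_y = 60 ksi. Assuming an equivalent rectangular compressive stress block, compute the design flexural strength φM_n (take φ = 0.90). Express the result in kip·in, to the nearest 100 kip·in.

φM_n ≈ 13100 kip·in

A_s = 6 × 1.27 = 7.62 in².
T = A_s f_y = 7.62 × 60 = 457.2 kips.
a = T/(0.85 f'_c b) = 457.2/(0.85 × 3.9 × 21.7) = 6.356 in.
M_n = T(d − a/2) = 457.2 × (34.9 − 3.178) = 14503.3 kip·in.
φM_n = 0.90 × 14503.3 = 13053.0 kip·in.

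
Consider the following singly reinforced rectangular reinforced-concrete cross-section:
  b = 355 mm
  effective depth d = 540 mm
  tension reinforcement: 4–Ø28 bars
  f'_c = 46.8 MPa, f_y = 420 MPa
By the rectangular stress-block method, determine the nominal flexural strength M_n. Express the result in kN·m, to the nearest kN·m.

M_n ≈ 521 kN·m

A_s = 4 × 616 = 2464 mm².
T = A_s f_y = 2464 × 420 = 1034880 N = 1034.88 kN.
From C = T: a = T/(0.85 f'_c b) = 1034880/(0.85 × 46.8 × 355) = 73.28 mm.
M_n = T(d − a/2) = 1034.88 kN × (540 − 36.64) mm = 520.92 kN·m.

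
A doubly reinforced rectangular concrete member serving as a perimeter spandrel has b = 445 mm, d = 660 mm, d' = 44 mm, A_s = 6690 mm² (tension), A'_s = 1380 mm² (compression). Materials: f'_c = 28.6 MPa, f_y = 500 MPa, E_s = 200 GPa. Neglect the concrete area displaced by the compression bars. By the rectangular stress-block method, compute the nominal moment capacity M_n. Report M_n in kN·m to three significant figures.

M_n ≈ 1850 kN·m

Assume both tension and compression steel yield.
Net tension couple steel: A_s − A'_s = 5310 mm².
a = (A_s − A'_s) f_y / (0.85 f'_c b) = 2655000/(0.85 × 28.6 × 445) = 245.43 mm.
c = a/β₁ = 245.43/0.846 = 290.11 mm; ε'_s = 0.003(c − d')/c = 0.0025 ≥ f_y/E_s = 0.0025, so compression steel does yield.
M_n = (A_s − A'_s) f_y (d − a/2) + A'_s f_y (d − d') = [2655000 × (660 − 122.715) + 690000 × (660 − 44)] × 10⁻⁶ = 1426.49 + 425.04 = 1851.53 kN·m.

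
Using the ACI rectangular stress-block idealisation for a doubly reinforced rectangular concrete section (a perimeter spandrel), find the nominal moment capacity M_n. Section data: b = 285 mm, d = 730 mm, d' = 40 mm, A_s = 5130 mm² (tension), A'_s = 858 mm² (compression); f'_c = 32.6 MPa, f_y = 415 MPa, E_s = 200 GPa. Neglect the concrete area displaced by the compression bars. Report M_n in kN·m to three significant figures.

M_n ≈ 1340 kN·m

Assume both tension and compression steel yield.
Net tension couple steel: A_s − A'_s = 4272 mm².
a = (A_s − A'_s) f_y / (0.85 f'_c b) = 1772880/(0.85 × 32.6 × 285) = 224.49 mm.
c = a/β₁ = 224.49/0.817 = 274.77 mm; ε'_s = 0.003(c − d')/c = 0.0026 ≥ f_y/E_s = 0.0021, so compression steel does yield.
M_n = (A_s − A'_s) f_y (d − a/2) + A'_s f_y (d − d') = [1772880 × (730 − 112.245) + 356070 × (730 − 40)] × 10⁻⁶ = 1095.21 + 245.69 = 1340.90 kN·m.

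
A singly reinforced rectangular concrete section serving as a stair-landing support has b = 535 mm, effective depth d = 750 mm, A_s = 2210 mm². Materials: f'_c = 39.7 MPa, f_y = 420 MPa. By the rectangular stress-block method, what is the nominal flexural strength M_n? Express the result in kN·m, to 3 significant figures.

T = A_s f_y = 2210 × 420 = 928200 N = 928.2 kN.
From C = T: a = T/(0.85 f'_c b) = 928200/(0.85 × 39.7 × 535) = 51.41 mm.
M_n = T(d − a/2) = 928.2 kN × (750 − 25.705) mm = 672.29 kN·m.

M_n ≈ 672 kN·m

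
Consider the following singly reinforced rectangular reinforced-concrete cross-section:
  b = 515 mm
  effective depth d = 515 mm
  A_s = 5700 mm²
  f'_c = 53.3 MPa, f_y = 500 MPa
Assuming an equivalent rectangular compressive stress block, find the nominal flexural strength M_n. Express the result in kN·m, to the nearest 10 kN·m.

T = A_s f_y = 5700 × 500 = 2850000 N = 2850 kN.
From C = T: a = T/(0.85 f'_c b) = 2850000/(0.85 × 53.3 × 515) = 122.15 mm.
M_n = T(d − a/2) = 2850 kN × (515 − 61.075) mm = 1293.69 kN·m.

M_n ≈ 1290 kN·m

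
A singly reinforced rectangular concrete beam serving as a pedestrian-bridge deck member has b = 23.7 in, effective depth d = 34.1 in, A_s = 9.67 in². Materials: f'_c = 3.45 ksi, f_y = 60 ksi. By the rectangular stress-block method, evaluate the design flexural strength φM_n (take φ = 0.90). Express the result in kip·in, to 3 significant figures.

T = A_s f_y = 9.67 × 60 = 580.2 kips.
a = T/(0.85 f'_c b) = 580.2/(0.85 × 3.45 × 23.7) = 8.348 in.
M_n = T(d − a/2) = 580.2 × (34.1 − 4.174) = 17363.1 kip·in.
φM_n = 0.90 × 17363.1 = 15626.8 kip·in.

φM_n ≈ 15600 kip·in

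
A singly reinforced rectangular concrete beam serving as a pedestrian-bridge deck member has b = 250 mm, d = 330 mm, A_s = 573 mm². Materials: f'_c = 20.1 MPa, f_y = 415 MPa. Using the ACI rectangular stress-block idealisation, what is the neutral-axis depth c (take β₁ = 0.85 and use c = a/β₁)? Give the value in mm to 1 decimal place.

T = A_s f_y = 573 × 415 = 237795 N = 237.795 kN.
Setting C = 0.85 f'_c a b equal to T: a = 237795/(0.85 × 20.1 × 250) = 55.673 mm.
With β₁ = 0.85, c = a/β₁ = 55.673/0.85 = 65.5 mm.

c ≈ 65.5 mm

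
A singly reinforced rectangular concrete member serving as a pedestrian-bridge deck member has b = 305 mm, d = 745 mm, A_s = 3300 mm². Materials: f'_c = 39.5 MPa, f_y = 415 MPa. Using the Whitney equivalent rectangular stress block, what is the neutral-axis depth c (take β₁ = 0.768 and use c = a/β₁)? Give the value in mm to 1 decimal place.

T = A_s f_y = 3300 × 415 = 1369500 N = 1369.5 kN.
Setting C = 0.85 f'_c a b equal to T: a = 1369500/(0.85 × 39.5 × 305) = 133.735 mm.
With β₁ = 0.768, c = a/β₁ = 133.735/0.768 = 174.1 mm.

c ≈ 174.1 mm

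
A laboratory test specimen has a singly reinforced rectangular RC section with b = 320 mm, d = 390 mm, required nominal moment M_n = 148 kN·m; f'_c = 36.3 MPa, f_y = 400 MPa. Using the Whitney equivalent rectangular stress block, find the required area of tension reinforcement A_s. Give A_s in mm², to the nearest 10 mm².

With M_n = 0.85 f'_c a b (d − a/2), solve the quadratic for a:
a = d − √(d² − 2M_n/(0.85 f'_c b)) = 390 − √(390² − 2 × 148×10⁶/(0.85 × 36.3 × 320)) = 40.54 mm.
A_s = 0.85 f'_c a b / f_y = 0.85 × 36.3 × 40.54 × 320 / 400 = 1000.7 mm².

A_s ≈ 1000 mm²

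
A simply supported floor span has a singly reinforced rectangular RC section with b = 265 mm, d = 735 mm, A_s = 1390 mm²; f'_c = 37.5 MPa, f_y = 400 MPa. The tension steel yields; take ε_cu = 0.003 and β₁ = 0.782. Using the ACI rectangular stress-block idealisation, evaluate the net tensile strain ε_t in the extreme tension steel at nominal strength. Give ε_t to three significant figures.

a = A_s f_y/(0.85 f'_c b) = 65.82 mm.
β₁ = 0.782, so c = a/β₁ = 65.82/0.782 = 84.17 mm.
From the linear strain diagram with ε_cu = 0.003: ε_t = 0.003 (d − c)/c = 0.003 × (735 − 84.17)/84.17 = 0.0232.
Since ε_t ≥ 0.005, the section is tension-controlled.

ε_t ≈ 0.0232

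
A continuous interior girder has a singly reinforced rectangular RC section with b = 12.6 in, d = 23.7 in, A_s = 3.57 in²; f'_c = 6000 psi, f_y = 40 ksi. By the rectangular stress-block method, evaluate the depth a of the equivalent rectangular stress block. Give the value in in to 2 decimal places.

T = A_s f_y = 3.57 × 40 = 142.8 kips.
a = T/(0.85 f'_c b) = 142.8/(0.85 × 6 × 12.6) = 2.22 in.

a ≈ 2.22 in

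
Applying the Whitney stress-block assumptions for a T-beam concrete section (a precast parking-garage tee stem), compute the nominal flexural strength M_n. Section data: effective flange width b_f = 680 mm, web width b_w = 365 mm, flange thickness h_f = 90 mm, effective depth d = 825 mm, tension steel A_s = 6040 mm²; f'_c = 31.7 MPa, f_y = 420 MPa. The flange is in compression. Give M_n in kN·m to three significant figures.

M_n ≈ 1900 kN·m

Tension: T = A_s f_y = 6040 × 420 = 2536800 N.
Try a within the flange: a = T/(0.85 f'_c b_f) = 2536800/(0.85 × 31.7 × 680) = 138.45 mm.
a = 138.45 > h_f = 90 mm: the block extends into the web. Split into flange-overhang and web parts.
C_f = 0.85 f'_c (b_f − b_w) h_f = 0.85 × 31.7 × (680 − 365) × 90 = 763891 N.
Remaining web compression depth: a_w = (T − C_f)/(0.85 f'_c b_w) = (2536800 − 763891)/(0.85 × 31.7 × 365) = 180.27 mm.
M_n = C_f(d − h_f/2) + (T − C_f)(d − a_w/2) = 763891 × (825 − 45) + 1772909 × (825 − 90.135) = 595.83 + 1302.85 = 1898.68 × 10⁶ N·mm.
M_n = 1898.68 kN·m.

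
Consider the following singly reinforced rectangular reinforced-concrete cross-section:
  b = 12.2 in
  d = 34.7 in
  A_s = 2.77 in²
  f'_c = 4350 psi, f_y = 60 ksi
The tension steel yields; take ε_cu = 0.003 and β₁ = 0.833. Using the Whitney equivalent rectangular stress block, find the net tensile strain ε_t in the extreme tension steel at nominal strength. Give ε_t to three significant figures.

a = A_s f_y/(0.85 f'_c b) = 3.684 in.
β₁ = 0.833, so c = a/β₁ = 3.684/0.833 = 4.423 in.
From the linear strain diagram with ε_cu = 0.003: ε_t = 0.003 (d − c)/c = 0.003 × (34.7 − 4.423)/4.423 = 0.0205.
Since ε_t ≥ 0.005, the section is tension-controlled.

ε_t ≈ 0.0205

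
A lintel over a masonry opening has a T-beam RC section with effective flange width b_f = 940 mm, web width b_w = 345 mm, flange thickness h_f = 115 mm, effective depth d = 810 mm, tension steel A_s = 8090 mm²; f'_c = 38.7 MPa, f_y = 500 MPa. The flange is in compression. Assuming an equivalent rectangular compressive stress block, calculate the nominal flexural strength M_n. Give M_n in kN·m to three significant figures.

M_n ≈ 3010 kN·m

Tension: T = A_s f_y = 8090 × 500 = 4045000 N.
Try a within the flange: a = T/(0.85 f'_c b_f) = 4045000/(0.85 × 38.7 × 940) = 130.82 mm.
a = 130.82 > h_f = 115 mm: the block extends into the web. Split into flange-overhang and web parts.
C_f = 0.85 f'_c (b_f − b_w) h_f = 0.85 × 38.7 × (940 − 345) × 115 = 2250840 N.
Remaining web compression depth: a_w = (T − C_f)/(0.85 f'_c b_w) = (4045000 − 2250840)/(0.85 × 38.7 × 345) = 158.09 mm.
M_n = C_f(d − h_f/2) + (T − C_f)(d − a_w/2) = 2250840 × (810 − 57.5) + 1794160 × (810 − 79.045) = 1693.76 + 1311.45 = 3005.21 × 10⁶ N·mm.
M_n = 3005.21 kN·m.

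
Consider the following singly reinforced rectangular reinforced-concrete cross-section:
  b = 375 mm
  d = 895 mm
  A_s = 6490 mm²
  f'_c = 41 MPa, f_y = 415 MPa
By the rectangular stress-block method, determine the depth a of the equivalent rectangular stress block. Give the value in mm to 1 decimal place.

a ≈ 206.1 mm

T = A_s f_y = 6490 × 415 = 2693350 N = 2693.35 kN.
Setting C = 0.85 f'_c a b equal to T: a = 2693350/(0.85 × 41 × 375) = 206.1 mm.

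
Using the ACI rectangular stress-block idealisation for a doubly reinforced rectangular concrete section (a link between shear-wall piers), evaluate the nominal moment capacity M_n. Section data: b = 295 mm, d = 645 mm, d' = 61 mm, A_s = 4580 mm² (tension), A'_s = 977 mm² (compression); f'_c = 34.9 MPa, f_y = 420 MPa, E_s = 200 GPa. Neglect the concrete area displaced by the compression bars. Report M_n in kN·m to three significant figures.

Assume both tension and compression steel yield.
Net tension couple steel: A_s − A'_s = 3603 mm².
a = (A_s − A'_s) f_y / (0.85 f'_c b) = 1513260/(0.85 × 34.9 × 295) = 172.92 mm.
c = a/β₁ = 172.92/0.801 = 215.88 mm; ε'_s = 0.003(c − d')/c = 0.0022 ≥ f_y/E_s = 0.0021, so compression steel does yield.
M_n = (A_s − A'_s) f_y (d − a/2) + A'_s f_y (d − d') = [1513260 × (645 − 86.46) + 410340 × (645 − 61)] × 10⁻⁶ = 845.22 + 239.64 = 1084.86 kN·m.

M_n ≈ 1080 kN·m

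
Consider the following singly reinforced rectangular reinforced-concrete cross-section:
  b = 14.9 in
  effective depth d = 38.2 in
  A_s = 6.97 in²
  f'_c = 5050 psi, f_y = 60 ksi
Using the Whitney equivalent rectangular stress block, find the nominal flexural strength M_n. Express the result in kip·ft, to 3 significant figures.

M_n ≈ 1220 kip·ft

T = A_s f_y = 6.97 × 60 = 418.2 kips.
a = T/(0.85 f'_c b) = 418.2/(0.85 × 5.05 × 14.9) = 6.539 in.
M_n = T(d − a/2) = 418.2 × (38.2 − 3.2695) = 14607.9 kip·in = 14607.9/12 = 1217.33 kip·ft.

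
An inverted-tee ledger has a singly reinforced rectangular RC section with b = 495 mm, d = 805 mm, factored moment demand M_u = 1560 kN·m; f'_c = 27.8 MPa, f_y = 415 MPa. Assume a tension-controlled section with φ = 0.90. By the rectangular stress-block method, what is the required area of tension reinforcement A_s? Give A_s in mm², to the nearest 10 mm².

A_s ≈ 5980 mm²

M_n = M_u/φ = 1560/0.90 = 1733.33 kN·m.
With M_n = 0.85 f'_c a b (d − a/2), solve the quadratic for a:
a = d − √(d² − 2M_n/(0.85 f'_c b)) = 805 − √(805² − 2 × 1733.33×10⁶/(0.85 × 27.8 × 495)) = 212.00 mm.
A_s = 0.85 f'_c a b / f_y = 0.85 × 27.8 × 212.00 × 495 / 415 = 5975.3 mm².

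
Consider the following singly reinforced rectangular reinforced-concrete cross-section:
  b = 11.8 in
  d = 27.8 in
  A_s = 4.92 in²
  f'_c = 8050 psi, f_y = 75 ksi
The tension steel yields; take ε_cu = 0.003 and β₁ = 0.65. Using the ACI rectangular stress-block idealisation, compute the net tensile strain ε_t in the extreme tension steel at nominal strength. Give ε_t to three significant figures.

ε_t ≈ 0.00886

a = A_s f_y/(0.85 f'_c b) = 4.570 in.
β₁ = 0.65, so c = a/β₁ = 4.570/0.65 = 7.031 in.
From the linear strain diagram with ε_cu = 0.003: ε_t = 0.003 (d − c)/c = 0.003 × (27.8 − 7.031)/7.031 = 0.00886.
Since ε_t ≥ 0.005, the section is tension-controlled.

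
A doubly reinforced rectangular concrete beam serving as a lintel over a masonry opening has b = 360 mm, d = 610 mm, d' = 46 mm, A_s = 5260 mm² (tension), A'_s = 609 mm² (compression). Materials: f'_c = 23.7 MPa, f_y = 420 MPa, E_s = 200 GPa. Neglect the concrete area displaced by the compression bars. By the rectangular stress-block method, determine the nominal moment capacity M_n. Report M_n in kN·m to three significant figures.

Assume both tension and compression steel yield.
Net tension couple steel: A_s − A'_s = 4651 mm².
a = (A_s − A'_s) f_y / (0.85 f'_c b) = 1953420/(0.85 × 23.7 × 360) = 269.36 mm.
c = a/β₁ = 269.36/0.85 = 316.89 mm; ε'_s = 0.003(c − d')/c = 0.0026 ≥ f_y/E_s = 0.0021, so compression steel does yield.
M_n = (A_s − A'_s) f_y (d − a/2) + A'_s f_y (d − d') = [1953420 × (610 − 134.68) + 255780 × (610 − 46)] × 10⁻⁶ = 928.50 + 144.26 = 1072.76 kN·m.

M_n ≈ 1070 kN·m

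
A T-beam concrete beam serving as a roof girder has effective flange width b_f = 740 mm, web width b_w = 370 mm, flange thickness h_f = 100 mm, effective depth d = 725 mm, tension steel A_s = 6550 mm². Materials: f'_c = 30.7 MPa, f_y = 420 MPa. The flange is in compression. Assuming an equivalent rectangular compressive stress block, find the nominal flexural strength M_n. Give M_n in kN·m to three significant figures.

Tension: T = A_s f_y = 6550 × 420 = 2751000 N.
Try a within the flange: a = T/(0.85 f'_c b_f) = 2751000/(0.85 × 30.7 × 740) = 142.46 mm.
a = 142.46 > h_f = 100 mm: the block extends into the web. Split into flange-overhang and web parts.
C_f = 0.85 f'_c (b_f − b_w) h_f = 0.85 × 30.7 × (740 − 370) × 100 = 965515 N.
Remaining web compression depth: a_w = (T − C_f)/(0.85 f'_c b_w) = (2751000 − 965515)/(0.85 × 30.7 × 370) = 184.93 mm.
M_n = C_f(d − h_f/2) + (T − C_f)(d − a_w/2) = 965515 × (725 − 50) + 1785485 × (725 − 92.465) = 651.72 + 1129.38 = 1781.10 × 10⁶ N·mm.
M_n = 1781.10 kN·m.

M_n ≈ 1780 kN·m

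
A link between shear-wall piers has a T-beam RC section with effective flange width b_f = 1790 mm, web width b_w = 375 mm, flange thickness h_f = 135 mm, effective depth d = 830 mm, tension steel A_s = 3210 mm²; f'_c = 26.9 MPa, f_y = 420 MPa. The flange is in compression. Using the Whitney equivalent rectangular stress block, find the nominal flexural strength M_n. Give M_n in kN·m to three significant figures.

M_n ≈ 1100 kN·m

Tension: T = A_s f_y = 3210 × 420 = 1348200 N.
Try a within the flange: a = T/(0.85 f'_c b_f) = 1348200/(0.85 × 26.9 × 1790) = 32.94 mm.
Since a = 32.94 ≤ h_f = 135 mm, the stress block lies entirely in the flange; analyse as a rectangular beam of width b_f.
M_n = T(d − a/2) = 1348200 × (830 − 16.47) = 1096.80 × 10⁶ N·mm.
M_n = 1096.80 kN·m.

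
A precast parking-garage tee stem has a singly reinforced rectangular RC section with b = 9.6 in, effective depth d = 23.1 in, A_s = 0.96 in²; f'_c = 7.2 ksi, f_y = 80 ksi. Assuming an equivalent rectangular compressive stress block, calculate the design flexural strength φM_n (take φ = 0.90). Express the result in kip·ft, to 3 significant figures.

φM_n ≈ 129 kip·ft

T = A_s f_y = 0.96 × 80 = 76.8 kips.
a = T/(0.85 f'_c b) = 76.8/(0.85 × 7.2 × 9.6) = 1.307 in.
M_n = T(d − a/2) = 76.8 × (23.1 − 0.6535) = 1723.9 kip·in = 1723.9/12 = 143.66 kip·ft.
φM_n = 0.90 × 143.66 = 129.29 kip·ft.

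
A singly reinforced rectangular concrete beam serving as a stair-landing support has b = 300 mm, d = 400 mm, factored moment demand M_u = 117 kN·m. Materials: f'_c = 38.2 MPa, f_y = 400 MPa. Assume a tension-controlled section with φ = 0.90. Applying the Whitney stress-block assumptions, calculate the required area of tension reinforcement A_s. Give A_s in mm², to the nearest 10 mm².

M_n = M_u/φ = 117/0.90 = 130 kN·m.
With M_n = 0.85 f'_c a b (d − a/2), solve the quadratic for a:
a = d − √(d² − 2M_n/(0.85 f'_c b)) = 400 − √(400² − 2 × 130×10⁶/(0.85 × 38.2 × 300)) = 34.89 mm.
A_s = 0.85 f'_c a b / f_y = 0.85 × 38.2 × 34.89 × 300 / 400 = 849.7 mm².

A_s ≈ 850 mm²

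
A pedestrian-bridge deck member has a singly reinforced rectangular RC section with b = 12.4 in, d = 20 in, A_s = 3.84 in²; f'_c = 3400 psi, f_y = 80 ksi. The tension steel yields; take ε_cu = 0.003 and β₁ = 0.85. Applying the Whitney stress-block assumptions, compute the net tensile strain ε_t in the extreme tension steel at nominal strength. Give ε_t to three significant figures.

ε_t ≈ 0.00295

a = A_s f_y/(0.85 f'_c b) = 8.572 in.
β₁ = 0.85, so c = a/β₁ = 8.572/0.85 = 10.085 in.
From the linear strain diagram with ε_cu = 0.003: ε_t = 0.003 (d − c)/c = 0.003 × (20 − 10.085)/10.085 = 0.00295.
ε_t < 0.004 — the section is over-reinforced for flexure under ACI limits.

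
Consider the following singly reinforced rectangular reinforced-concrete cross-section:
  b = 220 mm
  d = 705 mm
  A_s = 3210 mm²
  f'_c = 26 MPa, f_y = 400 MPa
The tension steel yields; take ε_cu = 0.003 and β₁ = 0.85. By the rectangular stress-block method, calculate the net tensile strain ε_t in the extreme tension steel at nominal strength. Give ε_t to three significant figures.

a = A_s f_y/(0.85 f'_c b) = 264.09 mm.
β₁ = 0.85, so c = a/β₁ = 264.09/0.85 = 310.69 mm.
From the linear strain diagram with ε_cu = 0.003: ε_t = 0.003 (d − c)/c = 0.003 × (705 − 310.69)/310.69 = 0.00381.
ε_t < 0.004 — the section is over-reinforced for flexure under ACI limits.

ε_t ≈ 0.00381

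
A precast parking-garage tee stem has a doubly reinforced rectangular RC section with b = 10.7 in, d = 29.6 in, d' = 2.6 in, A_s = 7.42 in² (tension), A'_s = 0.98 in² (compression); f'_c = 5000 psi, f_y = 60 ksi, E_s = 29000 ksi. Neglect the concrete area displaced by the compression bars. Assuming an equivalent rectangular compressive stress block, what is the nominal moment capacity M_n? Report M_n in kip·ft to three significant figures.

M_n ≈ 949 kip·ft

Assume both steels yield.
a = (A_s − A'_s) f_y/(0.85 f'_c b) = (7.42 − 0.98) × 60/(0.85 × 5 × 10.7) = 8.497 in.
c = a/β₁ = 8.497/0.8 = 10.621 in; ε'_s = 0.003(c − d')/c = 0.0023 ≥ ε_y = 0.0021, so the compression steel yields.
M_n = (A_s − A'_s) f_y (d − a/2) + A'_s f_y (d − d') = 386.4 × (29.6 − 4.2485) + 58.8 × (29.6 − 2.6) = 9795.8 + 1587.6 = 11383.4 kip·in = 11383.4/12 = 948.62 kip·ft.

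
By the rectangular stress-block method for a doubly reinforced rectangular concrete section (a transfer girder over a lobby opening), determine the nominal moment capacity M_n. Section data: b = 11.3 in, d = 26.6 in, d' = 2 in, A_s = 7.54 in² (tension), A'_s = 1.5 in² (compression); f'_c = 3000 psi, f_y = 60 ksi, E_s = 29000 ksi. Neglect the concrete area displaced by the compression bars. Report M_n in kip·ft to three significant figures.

Assume both steels yield.
a = (A_s − A'_s) f_y/(0.85 f'_c b) = (7.54 − 1.5) × 60/(0.85 × 3 × 11.3) = 12.577 in.
c = a/β₁ = 12.577/0.85 = 14.796 in; ε'_s = 0.003(c − d')/c = 0.0026 ≥ ε_y = 0.0021, so the compression steel yields.
M_n = (A_s − A'_s) f_y (d − a/2) + A'_s f_y (d − d') = 362.4 × (26.6 − 6.2885) + 90 × (26.6 − 2) = 7360.9 + 2214.0 = 9574.9 kip·in = 9574.9/12 = 797.91 kip·ft.

M_n ≈ 798 kip·ft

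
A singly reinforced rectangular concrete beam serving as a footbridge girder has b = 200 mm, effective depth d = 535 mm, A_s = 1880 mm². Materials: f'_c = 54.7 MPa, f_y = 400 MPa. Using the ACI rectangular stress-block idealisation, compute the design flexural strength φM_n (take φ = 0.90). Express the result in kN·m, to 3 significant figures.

φM_n ≈ 335 kN·m

T = A_s f_y = 1880 × 400 = 752000 N = 752 kN.
From C = T: a = T/(0.85 f'_c b) = 752000/(0.85 × 54.7 × 200) = 80.87 mm.
M_n = T(d − a/2) = 752 kN × (535 − 40.435) mm = 371.91 kN·m.
φM_n = 0.90 × 371.91 = 334.72 kN·m.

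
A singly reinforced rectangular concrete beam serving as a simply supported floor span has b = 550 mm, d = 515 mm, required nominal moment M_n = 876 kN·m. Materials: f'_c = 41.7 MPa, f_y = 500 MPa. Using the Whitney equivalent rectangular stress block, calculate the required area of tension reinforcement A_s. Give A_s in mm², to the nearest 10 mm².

With M_n = 0.85 f'_c a b (d − a/2), solve the quadratic for a:
a = d − √(d² − 2M_n/(0.85 f'_c b)) = 515 − √(515² − 2 × 876×10⁶/(0.85 × 41.7 × 550)) = 96.25 mm.
A_s = 0.85 f'_c a b / f_y = 0.85 × 41.7 × 96.25 × 550 / 500 = 3752.7 mm².

A_s ≈ 3750 mm²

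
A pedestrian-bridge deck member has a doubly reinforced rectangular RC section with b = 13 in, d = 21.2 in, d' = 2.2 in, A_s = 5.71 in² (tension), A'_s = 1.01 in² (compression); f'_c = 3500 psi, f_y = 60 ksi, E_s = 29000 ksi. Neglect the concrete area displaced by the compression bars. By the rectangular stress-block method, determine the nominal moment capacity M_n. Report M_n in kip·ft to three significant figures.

Assume both steels yield.
a = (A_s − A'_s) f_y/(0.85 f'_c b) = (5.71 − 1.01) × 60/(0.85 × 3.5 × 13) = 7.292 in.
c = a/β₁ = 7.292/0.85 = 8.579 in; ε'_s = 0.003(c − d')/c = 0.0022 ≥ ε_y = 0.0021, so the compression steel yields.
M_n = (A_s − A'_s) f_y (d − a/2) + A'_s f_y (d − d') = 282 × (21.2 − 3.646) + 60.6 × (21.2 − 2.2) = 4950.2 + 1151.4 = 6101.6 kip·in = 6101.6/12 = 508.47 kip·ft.

M_n ≈ 508 kip·ft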